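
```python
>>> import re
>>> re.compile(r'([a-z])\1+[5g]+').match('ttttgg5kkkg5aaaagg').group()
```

'ttttgg5'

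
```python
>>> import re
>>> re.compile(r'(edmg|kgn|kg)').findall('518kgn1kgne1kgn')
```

['kgn', 'kgn', 'kgn']

`|` is ordered: at each position the engine commits to the first alternative that works.
Walking the string: at [3:6] match 'kgn', group 1 = 'kgn'; at [7:10] match 'kgn', group 1 = 'kgn'; at [12:15] match 'kgn', group 1 = 'kgn'.
With a single group, `findall` returns only what that group captured — 3 items.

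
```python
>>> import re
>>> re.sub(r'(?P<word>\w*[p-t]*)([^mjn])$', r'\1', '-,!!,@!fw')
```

'-,!!,@!f'

`\1` in the replacement pulls in group 1's text for each match.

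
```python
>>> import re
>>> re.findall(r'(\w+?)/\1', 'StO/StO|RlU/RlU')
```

['StO', 'RlU']

`\1` has to match the exact text group 1 already captured.
Walking the string: at [0:7] match 'StO/StO', group 1 = 'StO'; at [8:15] match 'RlU/RlU', group 1 = 'RlU'.
One capturing group, so `findall` returns just the captured substring from each match — 2 in all.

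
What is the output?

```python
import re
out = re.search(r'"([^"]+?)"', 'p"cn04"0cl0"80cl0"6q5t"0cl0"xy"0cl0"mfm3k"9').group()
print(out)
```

"cn04"

`re.search` scans for the first position where the pattern succeeds.
The match spans [1:7] → '"cn04"'.
Captured: group 1 = 'cn04'.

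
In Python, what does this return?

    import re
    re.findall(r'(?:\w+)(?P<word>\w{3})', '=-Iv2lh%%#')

Pattern: one or more of a word character (non-capturing group); then exactly 3 of a word character (captured as 'word').
With a single group, `findall` returns only what that group captured — 1 item.

['2lh']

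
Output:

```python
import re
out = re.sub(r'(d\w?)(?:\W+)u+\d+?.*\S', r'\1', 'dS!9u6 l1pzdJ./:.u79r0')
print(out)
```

Pattern: a literal 'd', then optionally a word character (captured); then one or more of a non-word character (non-capturing group); then one or more of the literal 'u', then one or more of a digit (lazy); then zero or more of any character, then a non-whitespace character.
Matches: at [11:22] → 'dJ./:.u79r0'.
Each match is replaced using the text its own group 1 captured.

dS!9u6 l1pzdJ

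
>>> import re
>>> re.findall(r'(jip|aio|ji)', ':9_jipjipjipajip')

Alternation isn't longest-match — the leftmost alternative that fits at this position is chosen.
One capturing group, so `findall` returns just the captured substring from each match — 4 in all.

['jip', 'jip', 'jip', 'jip']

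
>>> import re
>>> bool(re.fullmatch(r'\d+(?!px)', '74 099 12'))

The negative lookaround is zero-width — it rules out positions where the adjacent text would match, without consuming anything.
`fullmatch` succeeds only if the pattern covers the string from start to end.
Here the pattern can't cover the whole string, so the call returns None, and `bool(None)` is False.

False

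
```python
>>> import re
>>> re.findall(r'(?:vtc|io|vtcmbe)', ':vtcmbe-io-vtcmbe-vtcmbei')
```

['vtc', 'io', 'vtc', 'vtc']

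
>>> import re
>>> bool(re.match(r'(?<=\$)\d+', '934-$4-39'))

False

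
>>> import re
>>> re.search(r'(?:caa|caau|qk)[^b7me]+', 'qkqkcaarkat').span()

(0, 11)

`search` walks the string left to right and returns the first match it finds.
The match spans [0:11] → 'qkqkcaarkat'.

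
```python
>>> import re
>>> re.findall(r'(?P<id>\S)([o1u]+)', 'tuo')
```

[('t', 'uo')]

`findall` packs the 2 group values into a tuple for every match.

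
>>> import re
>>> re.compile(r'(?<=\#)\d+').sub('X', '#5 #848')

The `(?=…)`/`(?<=…)` assertion just peeks at neighbouring text; it doesn't advance the match position.
Each match is replaced by 'X'.

'#X #X'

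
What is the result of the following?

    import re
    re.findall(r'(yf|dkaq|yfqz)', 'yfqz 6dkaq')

['yf', 'dkaq']

Alternation tries branches left to right and keeps the first one that lets the overall match succeed at that position.
Matches: at [0:2] match 'yf', group 1 = 'yf'; at [6:10] match 'dkaq', group 1 = 'dkaq'.
Because there's exactly one group, `findall` drops the full match and keeps group 1 from each hit.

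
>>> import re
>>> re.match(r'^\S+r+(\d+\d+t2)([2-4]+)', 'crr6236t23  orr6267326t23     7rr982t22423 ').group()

'crr6236t23'

This matches anchored at the start of the string; then one or more of a non-whitespace character, then one or more of a literal 'r'; then one or more of a digit, then one or more of a digit, then the literal 't2' (captured); then one or more of a character in [2-4] (captured).
`match` is anchored at position 0; if the pattern doesn't fit there, it returns None.
The match spans [0:10] → 'crr6236t23'.
Captured: group 1 = '6236t2', group 2 = '3'.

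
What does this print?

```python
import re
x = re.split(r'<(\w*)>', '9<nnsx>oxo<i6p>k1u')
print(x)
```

['9', 'nnsx', 'oxo', 'i6p', 'k1u']

Matches to split on: at [1:7] → '<nnsx>'; at [10:15] → '<i6p>'.
With a capturing group present, the delimiter's captured portion is kept in the result list.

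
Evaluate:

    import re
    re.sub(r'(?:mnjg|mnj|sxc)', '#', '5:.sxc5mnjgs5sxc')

'5:.#5#s5#'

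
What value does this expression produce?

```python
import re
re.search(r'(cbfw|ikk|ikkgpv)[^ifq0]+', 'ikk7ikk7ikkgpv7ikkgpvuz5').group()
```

The match spans [0:4] → 'ikk7'.

'ikk7'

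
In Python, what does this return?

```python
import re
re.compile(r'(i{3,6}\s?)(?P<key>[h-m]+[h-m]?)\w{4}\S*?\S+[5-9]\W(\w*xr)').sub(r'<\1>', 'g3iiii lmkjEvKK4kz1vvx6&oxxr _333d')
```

Each match is replaced using the text its own group 1 captured.

'g3<iiii > _333d'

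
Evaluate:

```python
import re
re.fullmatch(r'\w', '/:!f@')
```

`re.fullmatch` is like wrapping the pattern in `^…$` (in single-line mode).
Here the string isn't matched end-to-end, so the call returns None.

None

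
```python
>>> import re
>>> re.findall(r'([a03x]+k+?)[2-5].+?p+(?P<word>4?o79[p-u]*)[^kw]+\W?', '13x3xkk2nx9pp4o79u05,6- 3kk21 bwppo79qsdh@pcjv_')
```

The pattern matches one or more of one of [a03x], then one or more of a literal 'k' (lazy) (captured); then a character in [2-5], then one or more of any character (lazy), then one or more of the literal 'p'; then optionally the literal '4', then the literal 'o79', then zero or more of a character in [p-u] (captured as 'word'); then one or more of any character except [kw], then optionally a non-word character.
Walking the string: at [1:25] match '3x3xkk2nx9pp4o79u05,6- 3', groups = ('3x3xkk', '4o79u').
`findall` packs the 2 group values into a tuple for every match.

[('3x3xkk', '4o79u')]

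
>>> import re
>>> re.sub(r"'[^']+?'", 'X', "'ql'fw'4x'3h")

'XfwX3h'

Matches: at [0:4] → "'ql'"; at [6:10] → "'4x'".
`sub` substitutes 'X' at each match site.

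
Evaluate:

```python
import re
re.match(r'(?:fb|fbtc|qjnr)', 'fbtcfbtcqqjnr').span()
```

Branches in `(...|...)` are attempted left-to-right; the first branch that allows the whole pattern to succeed is taken.
`re.match` only tries the pattern at the start of the string.
The match spans [0:2] → 'fb'.

(0, 2)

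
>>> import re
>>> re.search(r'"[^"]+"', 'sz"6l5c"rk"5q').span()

(2, 8)

The match spans [2:8] → '"6l5c"'.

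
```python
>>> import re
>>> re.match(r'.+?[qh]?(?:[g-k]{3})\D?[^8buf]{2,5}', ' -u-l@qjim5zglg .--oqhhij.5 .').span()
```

`re.match` won't scan ahead — the pattern has to work from the very first character.
The match spans [0:29] → ' -u-l@qjim5zglg .--oqhhij.5 .'.

(0, 29)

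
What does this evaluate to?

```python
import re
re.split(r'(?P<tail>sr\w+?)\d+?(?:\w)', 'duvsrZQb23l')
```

['duv', 'srZQb', 'l']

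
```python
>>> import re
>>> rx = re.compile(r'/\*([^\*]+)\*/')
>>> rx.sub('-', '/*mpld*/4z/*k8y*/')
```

'-4z-'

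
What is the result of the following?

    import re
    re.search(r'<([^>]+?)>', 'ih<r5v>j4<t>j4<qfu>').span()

The match spans [2:7] → '<r5v>'.

(2, 7)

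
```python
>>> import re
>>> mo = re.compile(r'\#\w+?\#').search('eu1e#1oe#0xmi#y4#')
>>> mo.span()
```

(4, 9)

The match spans [4:9] → '#1oe#'.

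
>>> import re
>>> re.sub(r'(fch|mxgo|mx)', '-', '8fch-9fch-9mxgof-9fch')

The regex engine tests alternatives in the order written; an earlier branch that matches wins even if a later one would match more.
Matches: at [1:4] → 'fch'; at [6:9] → 'fch'; at [11:15] → 'mxgo'; at [18:21] → 'fch'.
Every occurrence is swapped for '-'.

'8--9--9-f-9-'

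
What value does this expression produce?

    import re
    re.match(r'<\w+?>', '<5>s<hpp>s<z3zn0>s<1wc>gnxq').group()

'<5>'

With `match`, the pattern is implicitly anchored at the beginning.
The match spans [0:3] → '<5>'.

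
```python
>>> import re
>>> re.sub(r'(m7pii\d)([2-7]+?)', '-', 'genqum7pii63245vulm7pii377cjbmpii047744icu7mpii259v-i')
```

This matches the literal 'm7p', then the literal 'ii', then a digit (captured); then one or more of a character in [2-7] (lazy) (captured).
With the lazy modifier that quantifier settles for the fewest repetitions that let the rest of the pattern succeed (the atoms after it are unaffected and can still be greedy).
Matches: at [5:12] → 'm7pii63'; at [18:25] → 'm7pii37'.
Each match is replaced by '-'.

'genqu-245vul-7cjbmpii047744icu7mpii259v-i'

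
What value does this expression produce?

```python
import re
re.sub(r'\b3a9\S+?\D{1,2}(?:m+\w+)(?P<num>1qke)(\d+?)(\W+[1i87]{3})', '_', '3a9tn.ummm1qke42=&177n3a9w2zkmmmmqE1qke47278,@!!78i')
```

'_n3a9w2zkmmmmqE1qke47278,@!!78i'

The pattern matches a word boundary (`\b`, zero-width); then the literal '3a9', then one or more of a non-whitespace character (lazy), then 1 to 2 of a non-digit; then one or more of a literal 'm', then one or more of a word character (non-capturing group); then the literal '1q', then the literal 'ke' (captured as 'num'); then one or more of a digit (lazy) (captured); then one or more of a non-word character, then exactly 3 of one of [1i87] (captured).
Matches: at [0:21] → '3a9tn.ummm1qke42=&177'.
Every occurrence is swapped for '_'.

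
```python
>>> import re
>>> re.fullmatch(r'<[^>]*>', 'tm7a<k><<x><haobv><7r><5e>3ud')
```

None

`fullmatch` succeeds only if the pattern covers the string from start to end.
Here the string isn't matched end-to-end, so the call returns None.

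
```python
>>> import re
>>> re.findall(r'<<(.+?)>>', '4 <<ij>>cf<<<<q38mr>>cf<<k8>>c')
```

['ij', '<<q38mr', 'k8']

Because the quantifier is non-greedy, it stops expanding at the earliest point where the rest of the pattern can succeed.
Scanning left to right: at [2:8] match '<<ij>>', group 1 = 'ij'; at [10:21] match '<<<<q38mr>>', group 1 = '<<q38mr'; at [23:29] match '<<k8>>', group 1 = 'k8'.
With a single group, `findall` returns only what that group captured — 3 items.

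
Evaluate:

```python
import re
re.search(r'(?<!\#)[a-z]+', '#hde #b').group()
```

'de'

The negative lookaround is zero-width — it rules out positions where the adjacent text would match, without consuming anything.
Unlike `match`, `search` isn't anchored — it looks for the pattern anywhere in the string.
The match spans [2:4] → 'de'.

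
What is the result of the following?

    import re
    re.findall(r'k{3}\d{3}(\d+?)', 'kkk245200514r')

['2']

A `+?`/`*?`/`{m,n}?` starts at its minimum and grows only as far as needed for what follows to match.
Because there's exactly one group, `findall` drops the full match and keeps group 1 from the one hit.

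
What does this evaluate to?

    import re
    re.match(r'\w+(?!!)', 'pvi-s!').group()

'pvi'

`re.match` only tries the pattern at the start of the string.
The match spans [0:3] → 'pvi'.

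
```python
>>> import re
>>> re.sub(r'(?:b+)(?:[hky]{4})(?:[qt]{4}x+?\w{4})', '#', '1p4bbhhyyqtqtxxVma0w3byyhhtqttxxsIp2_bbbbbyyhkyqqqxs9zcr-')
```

'1p4#0w3#2_bbbbbyyhkyqqqxs9zcr-'

This matches one or more of a literal 'b' (non-capturing group); then exactly 4 of one of [hky] (non-capturing group); then exactly 4 of one of [qt], then one or more of a literal 'x' (lazy), then exactly 4 of a word character (non-capturing group).
Lazy quantifiers expand one character at a time until the remainder of the pattern can match.
Matches: at [3:18] → 'bbhhyyqtqtxxVma'; at [21:35] → 'byyhhtqttxxsIp'.
Each match is replaced by '#'.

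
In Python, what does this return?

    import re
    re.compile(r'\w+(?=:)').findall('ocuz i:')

Because the assertion is zero-width, the text it checks is not consumed and won't appear in the result.
Matches: at [5:6] → 'i'.
No capturing groups, so `findall` returns the 1 full match string.

['i']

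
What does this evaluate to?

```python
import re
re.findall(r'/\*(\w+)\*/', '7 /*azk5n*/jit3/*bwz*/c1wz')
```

With a single group, `findall` returns only what that group captured — 2 items.

['azk5n', 'bwz']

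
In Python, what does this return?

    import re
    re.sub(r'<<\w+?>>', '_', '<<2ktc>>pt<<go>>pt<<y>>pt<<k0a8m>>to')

'_pt_pt_pt_to'

Matches: at [0:8] → '<<2ktc>>'; at [10:16] → '<<go>>'; at [18:23] → '<<y>>'; at [25:34] → '<<k0a8m>>'.
`sub` substitutes '_' at each match site.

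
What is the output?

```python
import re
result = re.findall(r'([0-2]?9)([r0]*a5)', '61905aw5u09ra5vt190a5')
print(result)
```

[('09', 'ra5'), ('19', '0a5')]

Pattern: optionally a character in [0-2], then a literal '9' (captured); then zero or more of one of [r0], then the literal 'a5' (captured).
Walking the string: at [9:14] match '09ra5', groups = ('09', 'ra5'); at [16:21] match '190a5', groups = ('19', '0a5').
Multiple groups make `findall` return tuples — one 2-tuple for each match.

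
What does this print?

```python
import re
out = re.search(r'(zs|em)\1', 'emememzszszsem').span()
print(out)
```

(0, 4)

`\1` is not a pattern — it's the concrete string captured by group 1, re-applied verbatim.
The match spans [0:4] → 'emem'.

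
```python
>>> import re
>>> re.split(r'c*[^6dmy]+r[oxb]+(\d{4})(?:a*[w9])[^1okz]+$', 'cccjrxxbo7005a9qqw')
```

The pattern matches zero or more of the literal 'c', then one or more of any character except [6dmy]; then a literal 'r', then one or more of one of [oxb]; then exactly 4 of a digit (captured); then zero or more of the literal 'a', then one of [w9] (non-capturing group); then one or more of any character except [1okz]; then anchored at the end.
Matches to split on: at [0:18] → 'cccjrxxbo7005a9qqw'.
With a capturing group present, the delimiter's captured portion is kept in the result list.

['', '7005', '']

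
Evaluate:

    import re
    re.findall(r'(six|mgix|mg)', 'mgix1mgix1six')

`|` is ordered: at each position the engine commits to the first alternative that works.
With a single group, `findall` returns only what that group captured — 3 items.

['mgix', 'mgix', 'six']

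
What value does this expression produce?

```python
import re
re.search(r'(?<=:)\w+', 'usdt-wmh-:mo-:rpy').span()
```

(10, 12)

Lookahead/lookbehind check context without consuming it, so the matched span excludes the asserted characters.
`re.search` scans for the first position where the pattern succeeds.
The match spans [10:12] → 'mo'.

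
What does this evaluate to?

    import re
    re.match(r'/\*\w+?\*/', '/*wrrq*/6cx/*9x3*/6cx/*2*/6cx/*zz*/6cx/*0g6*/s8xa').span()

With `match`, the pattern is implicitly anchored at the beginning.
The match spans [0:8] → '/*wrrq*/'.

(0, 8)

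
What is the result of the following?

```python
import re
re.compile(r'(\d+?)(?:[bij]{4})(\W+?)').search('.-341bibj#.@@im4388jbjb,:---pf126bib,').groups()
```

('341', '#')

Pattern: one or more of a digit (lazy) (captured); then exactly 4 of one of [bij] (non-capturing group); then one or more of a non-word character (lazy) (captured).
A non-greedy quantifier consumes as few characters as it can — just enough that the remainder of the pattern still matches from where it stops; whatever follows it matches normally.
`re.search` tries every starting position until one works.
The match spans [2:10] → '341bibj#'.
Captured: group 1 = '341', group 2 = '#'.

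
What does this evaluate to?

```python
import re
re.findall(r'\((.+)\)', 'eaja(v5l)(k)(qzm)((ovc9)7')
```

Walking the string: at [4:24] match '(v5l)(k)(qzm)((ovc9)', group 1 = 'v5l)(k)(qzm)((ovc9'.
Because there's exactly one group, `findall` drops the full match and keeps group 1 from the one hit.

['v5l)(k)(qzm)((ovc9']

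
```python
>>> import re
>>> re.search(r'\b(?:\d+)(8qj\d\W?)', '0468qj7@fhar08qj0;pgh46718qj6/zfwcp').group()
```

The pattern matches a word boundary (`\b`, zero-width); then one or more of a digit (non-capturing group); then the literal '8qj', then a digit, then optionally a non-word character (captured).
`search` walks the string left to right and returns the first match it finds.
The match spans [0:8] → '0468qj7@'.
Captured: group 1 = '8qj7@'.

'0468qj7@'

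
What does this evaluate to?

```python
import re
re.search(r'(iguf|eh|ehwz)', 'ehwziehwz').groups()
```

`|` is ordered: at each position the engine commits to the first alternative that works.
`re.search` scans for the first position where the pattern succeeds.
The match spans [0:2] → 'eh'.
Captured: group 1 = 'eh'.

('eh',)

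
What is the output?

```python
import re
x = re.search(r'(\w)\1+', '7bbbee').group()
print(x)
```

The backreference `\1` re-matches whatever the first group consumed, character for character.
`re.search` tries every starting position until one works.
The match spans [1:4] → 'bbb'.
Captured: group 1 = 'b'.

bbb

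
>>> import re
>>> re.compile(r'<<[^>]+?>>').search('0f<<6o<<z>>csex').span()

(2, 11)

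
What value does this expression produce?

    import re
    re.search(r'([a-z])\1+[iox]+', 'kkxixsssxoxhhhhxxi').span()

(0, 5)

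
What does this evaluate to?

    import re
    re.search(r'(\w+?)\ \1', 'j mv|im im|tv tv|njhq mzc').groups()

The match spans [5:10] → 'im im'.
Captured: group 1 = 'im'.

('im',)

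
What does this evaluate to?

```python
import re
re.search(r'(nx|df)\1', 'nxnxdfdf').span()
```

After group 1 captures some text, `\1` only succeeds where that same text appears again.
`re.search` tries every starting position until one works.
The match spans [0:4] → 'nxnx'.
Captured: group 1 = 'nx'.

(0, 4)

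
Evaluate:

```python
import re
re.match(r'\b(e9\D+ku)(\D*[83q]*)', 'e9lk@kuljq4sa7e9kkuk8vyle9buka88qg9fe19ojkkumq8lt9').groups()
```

The match spans [0:10] → 'e9lk@kuljq'.
Captured: group 1 = 'e9lk@ku', group 2 = 'ljq'.

('e9lk@ku', 'ljq')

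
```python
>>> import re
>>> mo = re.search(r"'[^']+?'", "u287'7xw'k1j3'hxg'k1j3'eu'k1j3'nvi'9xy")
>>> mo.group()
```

"'7xw'"

`re.search` scans for the first position where the pattern succeeds.
The match spans [4:9] → "'7xw'".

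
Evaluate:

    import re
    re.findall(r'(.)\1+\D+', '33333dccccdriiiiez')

A backreference is literal: `\1` must see the identical characters the first group matched.
Matches: at [0:18] match '33333dccccdriiiiez', group 1 = '3'.
With a single group, `findall` returns only what that group captured — 1 item.

['3']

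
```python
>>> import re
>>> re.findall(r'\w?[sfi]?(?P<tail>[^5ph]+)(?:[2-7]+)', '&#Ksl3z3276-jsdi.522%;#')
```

The pattern matches optionally a word character, then optionally one of [sfi]; then one or more of any character except [5ph] (captured as 'tail'); then one or more of a character in [2-7] (non-capturing group).
One capturing group, so `findall` returns just the captured substring from the one match — 1 in all.

['&#Ksl3z3276-jsdi.']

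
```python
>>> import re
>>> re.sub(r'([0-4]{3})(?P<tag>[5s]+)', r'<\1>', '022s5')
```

The pattern matches exactly 3 of a character in [0-4] (captured); then one or more of one of [5s] (captured as 'tag').
Each match is replaced using the text its own group 1 captured.

'<022>'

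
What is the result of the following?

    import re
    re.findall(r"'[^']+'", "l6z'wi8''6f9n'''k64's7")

["'wi8'", "'6f9n'", "'k64'"]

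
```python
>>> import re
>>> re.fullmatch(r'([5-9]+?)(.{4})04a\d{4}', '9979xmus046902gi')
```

`re.fullmatch` requires the pattern to consume the entire string.
Here the pattern can't cover the whole string, so the call returns None.

None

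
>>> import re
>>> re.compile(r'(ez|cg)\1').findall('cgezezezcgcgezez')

['ez', 'cg', 'ez']

The backreference `\1` re-matches whatever the first group consumed, character for character.
Because there's exactly one group, `findall` drops the full match and keeps group 1 from each hit.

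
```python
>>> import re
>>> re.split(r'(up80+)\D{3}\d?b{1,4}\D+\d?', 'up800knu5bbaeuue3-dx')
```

This matches the literal 'up8', then one or more of a literal '0' (captured); then exactly 3 of a non-digit, then optionally a digit, then 1 to 4 of a literal 'b'; then one or more of a non-digit, then optionally a digit.
Because the pattern has a capturing group, `split` also inserts each captured text between the pieces.

['', 'up800', '-dx']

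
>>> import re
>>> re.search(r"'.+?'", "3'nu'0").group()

"'nu'"

The match spans [1:5] → "'nu'".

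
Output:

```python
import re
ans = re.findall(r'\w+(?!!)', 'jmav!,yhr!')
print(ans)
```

['jma', 'yh']

The negative lookaround is zero-width — it rules out positions where the adjacent text would match, without consuming anything.
Matches: at [0:3] → 'jma'; at [6:8] → 'yh'.
With no groups in the pattern, `findall` gives back each whole match — 2 here.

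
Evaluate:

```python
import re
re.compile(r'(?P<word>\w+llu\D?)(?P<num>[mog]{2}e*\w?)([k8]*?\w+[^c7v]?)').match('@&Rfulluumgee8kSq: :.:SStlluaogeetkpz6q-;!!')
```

None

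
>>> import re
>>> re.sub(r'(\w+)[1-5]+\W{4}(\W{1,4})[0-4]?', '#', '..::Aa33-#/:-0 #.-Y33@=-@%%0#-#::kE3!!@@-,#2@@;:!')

The pattern matches one or more of a word character (captured); then one or more of a character in [1-5]; then exactly 4 of a non-word character; then 1 to 4 of a non-word character (captured); then optionally a character in [0-4].
Every occurrence is swapped for '#'.

'..::# #.-##-#::#@@;:!'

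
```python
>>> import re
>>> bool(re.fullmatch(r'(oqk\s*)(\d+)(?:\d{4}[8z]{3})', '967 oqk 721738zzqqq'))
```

False

`re.fullmatch` is like wrapping the pattern in `^…$` (in single-line mode).
Here the string isn't matched end-to-end, so the call returns None, and `bool(None)` is False.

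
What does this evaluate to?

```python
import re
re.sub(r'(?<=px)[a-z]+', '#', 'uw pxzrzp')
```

'uw px#'

Because the assertion is zero-width, the text it checks is not consumed and won't appear in the result.
Each match is replaced by '#'.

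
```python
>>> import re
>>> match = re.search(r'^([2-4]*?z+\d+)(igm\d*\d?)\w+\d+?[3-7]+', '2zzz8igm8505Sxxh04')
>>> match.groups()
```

The match spans [0:18] → '2zzz8igm8505Sxxh04'.
Captured: group 1 = '2zzz8', group 2 = 'igm8505'.

('2zzz8', 'igm8505')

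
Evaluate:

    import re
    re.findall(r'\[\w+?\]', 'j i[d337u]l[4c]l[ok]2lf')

['[d337u]', '[4c]', '[ok]']

Scanning left to right: at [3:10] → '[d337u]'; at [11:15] → '[4c]'; at [16:20] → '[ok]'.
No capturing groups, so `findall` returns the 3 full match strings.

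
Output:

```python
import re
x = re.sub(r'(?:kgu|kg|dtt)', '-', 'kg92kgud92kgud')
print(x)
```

-92-d92-d

Alternation isn't longest-match — the leftmost alternative that fits at this position is chosen.
Matches: at [0:2] → 'kg'; at [4:7] → 'kgu'; at [10:13] → 'kgu'.
Each match is replaced by '-'.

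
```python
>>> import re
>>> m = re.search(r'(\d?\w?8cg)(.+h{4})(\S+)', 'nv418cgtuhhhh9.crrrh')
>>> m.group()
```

'418cgtuhhhh9.crrrh'

The pattern matches optionally a digit, then optionally a word character, then the literal '8cg' (captured); then one or more of any character, then exactly 4 of a literal 'h' (captured); then one or more of a non-whitespace character (captured).
The match spans [2:20] → '418cgtuhhhh9.crrrh'.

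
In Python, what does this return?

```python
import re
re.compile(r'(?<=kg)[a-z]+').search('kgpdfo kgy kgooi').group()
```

The positive lookaround only admits positions where the adjacent text matches; those characters stay outside the span.
The match spans [2:6] → 'pdfo'.

'pdfo'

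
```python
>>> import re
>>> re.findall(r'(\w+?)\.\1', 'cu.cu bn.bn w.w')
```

The backreference `\1` re-matches whatever the first group consumed, character for character.
Because there's exactly one group, `findall` drops the full match and keeps group 1 from each hit.

['cu', 'bn', 'w']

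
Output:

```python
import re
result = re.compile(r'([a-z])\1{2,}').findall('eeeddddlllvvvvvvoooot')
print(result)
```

After group 1 captures some text, `\1` only succeeds where that same text appears again.
Matches: at [0:3] match 'eee', group 1 = 'e'; at [3:7] match 'dddd', group 1 = 'd'; at [7:10] match 'lll', group 1 = 'l'; at [10:16] match 'vvvvvv', group 1 = 'v'; at [16:20] match 'oooo', group 1 = 'o'.
Because there's exactly one group, `findall` drops the full match and keeps group 1 from each hit.

['e', 'd', 'l', 'v', 'o']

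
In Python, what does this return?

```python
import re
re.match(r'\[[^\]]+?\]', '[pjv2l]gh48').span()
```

`re.match` only tries the pattern at the start of the string.
The match spans [0:7] → '[pjv2l]'.

(0, 7)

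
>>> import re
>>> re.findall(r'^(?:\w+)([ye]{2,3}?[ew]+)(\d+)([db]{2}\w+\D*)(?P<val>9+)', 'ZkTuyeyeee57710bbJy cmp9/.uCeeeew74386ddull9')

[('eee', '57710', 'bbJy cmp', '9')]

Multiple groups make `findall` return tuples — one 4-tuple for the one match.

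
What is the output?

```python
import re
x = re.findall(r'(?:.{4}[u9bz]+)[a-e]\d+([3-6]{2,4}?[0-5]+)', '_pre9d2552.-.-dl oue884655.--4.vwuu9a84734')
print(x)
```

['552', '655']

The pattern matches exactly 4 of any character, then one or more of one of [u9bz] (non-capturing group); then a character in [a-e], then one or more of a digit; then 2 to 4 of a character in [3-6] (lazy), then one or more of a character in [0-5] (captured).
With a single group, `findall` returns only what that group captured — 2 items.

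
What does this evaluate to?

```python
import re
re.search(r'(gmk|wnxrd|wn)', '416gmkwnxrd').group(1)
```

'gmk'

The match spans [3:6] → 'gmk'.
Captured: group 1 = 'gmk'.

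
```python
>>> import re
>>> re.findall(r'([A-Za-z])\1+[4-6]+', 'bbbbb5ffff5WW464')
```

['b', 'f', 'W']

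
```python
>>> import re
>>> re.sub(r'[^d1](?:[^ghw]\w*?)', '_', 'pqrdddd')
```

Every occurrence is swapped for '_'.

'__ddd'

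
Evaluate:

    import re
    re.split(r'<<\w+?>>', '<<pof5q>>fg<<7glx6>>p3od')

['', 'fg', 'p3od']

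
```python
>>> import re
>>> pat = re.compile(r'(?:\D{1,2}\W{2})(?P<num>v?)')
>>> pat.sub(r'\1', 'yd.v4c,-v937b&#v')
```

'yd.v4v937v'

`\1` in the replacement pulls in group 1's text for each match.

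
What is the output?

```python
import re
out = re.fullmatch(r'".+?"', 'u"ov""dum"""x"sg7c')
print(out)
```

None

`fullmatch` succeeds only if the pattern covers the string from start to end.
Here there's no way to consume every character, so the call returns None.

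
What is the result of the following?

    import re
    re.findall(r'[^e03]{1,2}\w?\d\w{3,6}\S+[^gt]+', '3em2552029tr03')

['m2552029tr03']

Pattern: 1 to 2 of any character except [e03], then optionally a word character, then a digit; then 3 to 6 of a word character, then one or more of a non-whitespace character; then one or more of any character except [gt].
Scanning left to right: at [2:14] → 'm2552029tr03'.
With no groups in the pattern, `findall` gives back each whole match — 1 here.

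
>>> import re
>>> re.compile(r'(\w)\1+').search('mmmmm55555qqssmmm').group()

`\1` has to match the exact text group 1 already captured.
The match spans [0:5] → 'mmmmm'.

'mmmmm'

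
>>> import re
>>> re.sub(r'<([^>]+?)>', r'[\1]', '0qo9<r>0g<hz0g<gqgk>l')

'0qo9[r]0g[hz0g<gqgk]l'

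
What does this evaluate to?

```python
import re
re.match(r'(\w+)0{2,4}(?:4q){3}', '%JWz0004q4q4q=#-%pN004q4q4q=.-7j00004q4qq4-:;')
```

None

Pattern: one or more of a word character (captured); then 2 to 4 of the literal '0', then the literal '4q' repeated 3 times.
`re.match` won't scan ahead — the pattern has to work from the very first character.
Here the string doesn't start with a match, so the call returns None.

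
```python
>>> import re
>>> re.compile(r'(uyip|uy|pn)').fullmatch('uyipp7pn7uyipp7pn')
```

None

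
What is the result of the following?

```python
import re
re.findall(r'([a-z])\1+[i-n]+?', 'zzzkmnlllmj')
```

The backreference `\1` re-matches whatever the first group consumed, character for character.
Scanning left to right: at [0:4] match 'zzzk', group 1 = 'z'; at [6:10] match 'lllm', group 1 = 'l'.
One capturing group, so `findall` returns just the captured substring from each match — 2 in all.

['z', 'l']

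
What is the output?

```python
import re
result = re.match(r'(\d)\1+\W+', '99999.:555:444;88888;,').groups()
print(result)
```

('9',)

The backreference `\1` re-matches whatever the first group consumed, character for character.
`re.match` won't scan ahead — the pattern has to work from the very first character.
The match spans [0:7] → '99999.:'.
Captured: group 1 = '9'.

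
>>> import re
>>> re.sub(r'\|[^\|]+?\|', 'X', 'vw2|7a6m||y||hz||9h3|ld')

'vw2XXXXld'

Matches: at [3:9] → '|7a6m|'; at [9:12] → '|y|'; at [12:16] → '|hz|'; at [16:21] → '|9h3|'.
`sub` substitutes 'X' at each match site.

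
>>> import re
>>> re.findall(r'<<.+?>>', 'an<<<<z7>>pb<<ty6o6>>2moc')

With the lazy modifier that quantifier settles for the fewest repetitions that let the rest of the pattern succeed (the atoms after it are unaffected and can still be greedy).
No capturing groups, so `findall` returns the 2 full match strings.

['<<<<z7>>', '<<ty6o6>>']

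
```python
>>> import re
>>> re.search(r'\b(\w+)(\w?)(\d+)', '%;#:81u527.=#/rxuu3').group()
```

'81u527'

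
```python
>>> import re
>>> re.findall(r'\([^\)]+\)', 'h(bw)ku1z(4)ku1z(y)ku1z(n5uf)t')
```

Scanning left to right: at [1:5] → '(bw)'; at [9:12] → '(4)'; at [16:19] → '(y)'; at [23:29] → '(n5uf)'.
Since nothing is captured, `findall` lists the 4 matched substrings directly.

['(bw)', '(4)', '(y)', '(n5uf)']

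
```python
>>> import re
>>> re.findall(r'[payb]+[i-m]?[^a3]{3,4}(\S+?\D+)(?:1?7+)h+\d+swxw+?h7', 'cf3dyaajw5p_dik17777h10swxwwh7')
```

This matches one or more of one of [payb], then optionally a character in [i-m], then 3 to 4 of any character except [a3]; then one or more of a non-whitespace character (lazy), then one or more of a non-digit (captured); then optionally the literal '1', then one or more of the literal '7' (non-capturing group); then one or more of a literal 'h', then one or more of a digit, then the literal 'swx'; then one or more of the literal 'w' (lazy), then the literal 'h7'.
One capturing group, so `findall` returns just the captured substring from the one match — 1 in all.

['dik']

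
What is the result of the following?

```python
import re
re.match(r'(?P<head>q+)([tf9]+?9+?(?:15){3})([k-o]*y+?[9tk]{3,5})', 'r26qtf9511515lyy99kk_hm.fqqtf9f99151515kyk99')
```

None

This matches one or more of a literal 'q' (captured as 'head'); then one or more of one of [tf9] (lazy), then one or more of the literal '9' (lazy), then the literal '15' repeated 3 times (captured); then zero or more of a character in [k-o], then one or more of the literal 'y' (lazy), then 3 to 5 of one of [9tk] (captured).
`re.match` won't scan ahead — the pattern has to work from the very first character.
Here position 0 doesn't satisfy it, so the call returns None.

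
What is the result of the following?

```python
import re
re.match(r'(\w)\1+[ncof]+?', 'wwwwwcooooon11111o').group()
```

'wwwwwc'

`re.match` won't scan ahead — the pattern has to work from the very first character.
The match spans [0:6] → 'wwwwwc'.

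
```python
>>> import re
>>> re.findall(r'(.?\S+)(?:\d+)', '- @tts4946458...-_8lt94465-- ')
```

Pattern: optionally any character, then one or more of a non-whitespace character (captured); then one or more of a digit (non-capturing group).
Because there's exactly one group, `findall` drops the full match and keeps group 1 from the one hit.

[' @tts4946458...-_8lt9446']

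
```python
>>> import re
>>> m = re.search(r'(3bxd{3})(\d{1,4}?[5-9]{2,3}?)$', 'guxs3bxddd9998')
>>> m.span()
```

This matches the literal '3bx', then exactly 3 of a literal 'd' (captured); then 1 to 4 of a digit (lazy), then 2 to 3 of a character in [5-9] (lazy) (captured); then anchored at the end.
`re.search` tries every starting position until one works.
The match spans [4:14] → '3bxddd9998'.
Captured: group 1 = '3bxddd', group 2 = '9998'.

(4, 14)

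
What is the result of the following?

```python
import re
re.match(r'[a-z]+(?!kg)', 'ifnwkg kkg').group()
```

'ifnwkg'

With `match`, the pattern is implicitly anchored at the beginning.
The match spans [0:6] → 'ifnwkg'.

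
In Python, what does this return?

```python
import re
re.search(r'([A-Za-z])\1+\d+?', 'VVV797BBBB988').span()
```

After group 1 captures some text, `\1` only succeeds where that same text appears again.
Unlike `match`, `search` isn't anchored — it looks for the pattern anywhere in the string.
The match spans [0:4] → 'VVV7'.
Captured: group 1 = 'V'.

(0, 4)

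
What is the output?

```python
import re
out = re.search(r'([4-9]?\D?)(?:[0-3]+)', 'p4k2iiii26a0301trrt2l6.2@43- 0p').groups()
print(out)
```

('4k',)

This matches optionally a character in [4-9], then optionally a non-digit (captured); then one or more of a character in [0-3] (non-capturing group).
`search` walks the string left to right and returns the first match it finds.
The match spans [1:4] → '4k2'.
Captured: group 1 = '4k'.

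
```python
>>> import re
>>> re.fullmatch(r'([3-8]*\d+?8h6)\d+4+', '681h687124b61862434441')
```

None

The pattern matches zero or more of a character in [3-8], then one or more of a digit (lazy), then the literal '8h6' (captured); then one or more of a digit, then one or more of the literal '4'.
For `fullmatch`, every character of the input must be accounted for by the pattern.
Here there's no way to consume every character, so the call returns None.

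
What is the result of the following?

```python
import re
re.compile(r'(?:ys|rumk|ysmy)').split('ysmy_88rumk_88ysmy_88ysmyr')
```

['', 'my_88', '_88', 'my_88', 'myr']

The regex engine tests alternatives in the order written; an earlier branch that matches wins even if a later one would match more.
`split` removes every match and returns the 5 fragments in between.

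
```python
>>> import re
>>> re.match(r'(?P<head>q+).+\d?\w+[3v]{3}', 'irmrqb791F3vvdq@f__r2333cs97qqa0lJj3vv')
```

The pattern matches one or more of a literal 'q' (captured as 'head'); then one or more of any character; then optionally a digit, then one or more of a word character, then exactly 3 of one of [3v].
`re.match` only tries the pattern at the start of the string.
Here the pattern fails at index 0, so the call returns None.

None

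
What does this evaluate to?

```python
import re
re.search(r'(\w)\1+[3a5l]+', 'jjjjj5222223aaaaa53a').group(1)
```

'j'

The match spans [0:6] → 'jjjjj5'.
Captured: group 1 = 'j'.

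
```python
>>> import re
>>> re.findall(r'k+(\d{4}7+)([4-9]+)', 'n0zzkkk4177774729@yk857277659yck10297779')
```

[('417777', '47'), ('857277', '659'), ('1029777', '9')]

Multiple groups make `findall` return tuples — one 2-tuple for each match.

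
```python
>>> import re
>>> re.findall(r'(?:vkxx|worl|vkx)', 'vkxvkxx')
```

Alternation isn't longest-match — the leftmost alternative that fits at this position is chosen.
Scanning left to right: at [0:3] → 'vkx'; at [3:7] → 'vkxx'.
`findall` yields the raw match text (2 of them) because the pattern has no groups.

['vkx', 'vkxx']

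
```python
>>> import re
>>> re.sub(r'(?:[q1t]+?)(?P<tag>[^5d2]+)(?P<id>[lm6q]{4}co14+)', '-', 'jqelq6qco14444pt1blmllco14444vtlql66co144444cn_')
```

'j-cn_'

Each match is replaced by '-'.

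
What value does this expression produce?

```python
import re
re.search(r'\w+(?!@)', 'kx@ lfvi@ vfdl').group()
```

'k'

The negative lookaround is zero-width — it rules out positions where the adjacent text would match, without consuming anything.
The match spans [0:1] → 'k'.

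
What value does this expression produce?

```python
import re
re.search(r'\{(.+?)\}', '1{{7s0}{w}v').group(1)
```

'{7s0'

Unlike `match`, `search` isn't anchored — it looks for the pattern anywhere in the string.
The match spans [1:7] → '{{7s0}'.
Captured: group 1 = '{7s0'.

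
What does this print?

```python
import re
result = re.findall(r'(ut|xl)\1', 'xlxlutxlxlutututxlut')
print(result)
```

`\1` is not a pattern — it's the concrete string captured by group 1, re-applied verbatim.
Scanning left to right: at [0:4] match 'xlxl', group 1 = 'xl'; at [6:10] match 'xlxl', group 1 = 'xl'; at [10:14] match 'utut', group 1 = 'ut'.
`findall` collects group 1 from each match (3 total).

['xl', 'xl', 'ut']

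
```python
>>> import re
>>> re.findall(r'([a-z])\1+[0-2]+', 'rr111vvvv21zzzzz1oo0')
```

A backreference is literal: `\1` must see the identical characters the first group matched.
One capturing group, so `findall` returns just the captured substring from each match — 4 in all.

['r', 'v', 'z', 'o']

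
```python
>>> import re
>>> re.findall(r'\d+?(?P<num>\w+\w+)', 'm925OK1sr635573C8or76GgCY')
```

['25OK1sr635573C8or76GgCY']

Because there's exactly one group, `findall` drops the full match and keeps group 1 from the one hit.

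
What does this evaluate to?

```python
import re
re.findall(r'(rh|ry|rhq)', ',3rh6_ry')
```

Scanning left to right: at [2:4] match 'rh', group 1 = 'rh'; at [6:8] match 'ry', group 1 = 'ry'.
One capturing group, so `findall` returns just the captured substring from each match — 2 in all.

['rh', 'ry']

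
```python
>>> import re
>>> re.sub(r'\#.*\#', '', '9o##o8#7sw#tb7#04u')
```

Matches: at [2:15] → '##o8#7sw#tb7#'.
`sub` substitutes '' at each match site.

'9o04u'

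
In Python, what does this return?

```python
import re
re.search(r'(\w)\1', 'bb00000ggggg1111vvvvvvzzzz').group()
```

'bb'

`\1` has to match the exact text group 1 already captured.
`search` walks the string left to right and returns the first match it finds.
The match spans [0:2] → 'bb'.
Captured: group 1 = 'b'.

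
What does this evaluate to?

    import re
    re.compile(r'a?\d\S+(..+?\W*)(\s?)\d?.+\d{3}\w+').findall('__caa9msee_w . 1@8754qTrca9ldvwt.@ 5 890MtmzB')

[(' . ', '')]

Because the quantifier is non-greedy, it stops expanding at the earliest point where the rest of the pattern can succeed.
Multiple groups make `findall` return tuples — one 2-tuple for the one match.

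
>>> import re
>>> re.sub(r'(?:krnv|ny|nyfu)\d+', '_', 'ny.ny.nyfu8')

'ny.ny._'

Every occurrence is swapped for '_'.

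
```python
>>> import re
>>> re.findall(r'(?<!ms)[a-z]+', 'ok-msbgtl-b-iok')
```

Because the assertion is negative and zero-width, positions next to the forbidden text are skipped.
`findall` yields the raw match text (4 of them) because the pattern has no groups.

['ok', 'msbgtl', 'b', 'iok']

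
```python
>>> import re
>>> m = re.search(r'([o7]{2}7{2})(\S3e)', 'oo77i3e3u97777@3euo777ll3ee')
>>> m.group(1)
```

'oo77'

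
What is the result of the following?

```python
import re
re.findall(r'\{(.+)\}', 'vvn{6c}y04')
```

['6c']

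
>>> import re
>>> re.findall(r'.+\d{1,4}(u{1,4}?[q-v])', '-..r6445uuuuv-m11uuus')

['uu']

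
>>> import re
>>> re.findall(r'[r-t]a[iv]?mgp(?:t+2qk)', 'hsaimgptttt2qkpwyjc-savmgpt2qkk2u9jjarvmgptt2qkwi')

['saimgptttt2qk', 'savmgpt2qk']

The pattern matches a character in [r-t], then a literal 'a'; then optionally one of [iv], then the literal 'mgp'; then one or more of the literal 't', then the literal '2qk' (non-capturing group).
Scanning left to right: at [1:14] → 'saimgptttt2qk'; at [20:30] → 'savmgpt2qk'.
Since nothing is captured, `findall` lists the 2 matched substrings directly.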